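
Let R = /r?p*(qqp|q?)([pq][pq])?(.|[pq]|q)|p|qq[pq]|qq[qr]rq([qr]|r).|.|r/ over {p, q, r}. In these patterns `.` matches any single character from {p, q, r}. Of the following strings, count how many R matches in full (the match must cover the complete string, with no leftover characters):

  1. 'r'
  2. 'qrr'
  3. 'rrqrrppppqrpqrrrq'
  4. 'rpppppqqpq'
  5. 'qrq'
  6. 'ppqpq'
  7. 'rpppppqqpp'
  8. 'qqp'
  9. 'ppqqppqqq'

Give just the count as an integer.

1 → match
2 → no match
3 → no match
4 → match
5 → no match
6 → match
7 → match
8 → match
9 → no match
Total matched: 5

5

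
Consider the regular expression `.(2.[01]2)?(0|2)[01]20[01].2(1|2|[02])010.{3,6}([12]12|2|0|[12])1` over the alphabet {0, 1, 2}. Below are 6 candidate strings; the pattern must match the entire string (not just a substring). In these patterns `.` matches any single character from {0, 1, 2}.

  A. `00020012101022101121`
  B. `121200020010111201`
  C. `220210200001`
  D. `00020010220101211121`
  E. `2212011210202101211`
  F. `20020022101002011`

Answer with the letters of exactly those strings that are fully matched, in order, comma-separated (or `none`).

A → match
B → match
C → no match
D → no match
E → no match
F → match

A, B, F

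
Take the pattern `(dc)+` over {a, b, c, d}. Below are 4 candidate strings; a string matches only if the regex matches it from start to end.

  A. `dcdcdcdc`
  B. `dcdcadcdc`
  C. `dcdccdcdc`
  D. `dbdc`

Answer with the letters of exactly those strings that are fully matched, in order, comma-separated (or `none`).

A → match
B → no match
C → no match
D → no match — must start with `dc`

A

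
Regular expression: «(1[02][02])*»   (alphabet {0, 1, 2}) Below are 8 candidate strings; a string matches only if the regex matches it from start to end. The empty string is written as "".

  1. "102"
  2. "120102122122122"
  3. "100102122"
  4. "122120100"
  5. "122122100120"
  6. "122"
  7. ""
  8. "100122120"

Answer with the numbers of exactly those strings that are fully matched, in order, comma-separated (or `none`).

1 → match
2 → match
3 → match
4 → match
5 → match
6 → match
7 → match
8 → match

1, 2, 3, 4, 5, 6, 7, 8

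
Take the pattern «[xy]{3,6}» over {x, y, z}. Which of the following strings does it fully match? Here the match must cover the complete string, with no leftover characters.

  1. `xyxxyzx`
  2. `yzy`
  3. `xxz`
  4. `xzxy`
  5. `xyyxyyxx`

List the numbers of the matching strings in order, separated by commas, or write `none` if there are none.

none

1. `xyxxyzx` → no match
2. `yzy` → no match
3. `xxz` → no match
4. `xzxy` → no match
5. `xyyxyyxx` → no match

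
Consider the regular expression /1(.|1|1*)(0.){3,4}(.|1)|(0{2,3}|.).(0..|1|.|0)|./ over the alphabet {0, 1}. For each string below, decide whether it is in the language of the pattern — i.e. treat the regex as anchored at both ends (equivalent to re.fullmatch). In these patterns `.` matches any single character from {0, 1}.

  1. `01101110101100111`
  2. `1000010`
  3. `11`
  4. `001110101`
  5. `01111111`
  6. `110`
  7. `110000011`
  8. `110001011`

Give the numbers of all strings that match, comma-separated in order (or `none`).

1 → no match
2 → no match
3 → no match
4 → no match
5 → no match
6 → match
7 → match
8 → match

6, 7, 8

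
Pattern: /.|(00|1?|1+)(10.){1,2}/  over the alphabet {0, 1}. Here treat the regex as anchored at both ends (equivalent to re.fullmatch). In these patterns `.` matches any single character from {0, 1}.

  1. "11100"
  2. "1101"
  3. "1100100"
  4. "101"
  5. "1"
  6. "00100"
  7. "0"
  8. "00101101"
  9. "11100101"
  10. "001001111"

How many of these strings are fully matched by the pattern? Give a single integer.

1. "11100" → match
2. "1101" → match
3. "1100100" → match
4. "101" → match
5. "1" → match
6. "00100" → match
7. "0" → match
8. "00101101" → match
9. "11100101" → match
10. "001001111" → no match
Total matched: 9

9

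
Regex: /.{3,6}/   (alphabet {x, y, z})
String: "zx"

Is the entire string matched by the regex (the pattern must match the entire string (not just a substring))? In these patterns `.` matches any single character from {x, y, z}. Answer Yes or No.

No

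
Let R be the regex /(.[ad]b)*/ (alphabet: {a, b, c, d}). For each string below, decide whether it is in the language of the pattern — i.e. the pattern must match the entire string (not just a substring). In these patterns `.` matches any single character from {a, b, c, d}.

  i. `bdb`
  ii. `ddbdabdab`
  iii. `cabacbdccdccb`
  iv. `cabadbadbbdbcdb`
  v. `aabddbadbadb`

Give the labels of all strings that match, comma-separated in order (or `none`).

i, ii, iv, v

i → match
ii → match
iii → no match
iv → match
v → match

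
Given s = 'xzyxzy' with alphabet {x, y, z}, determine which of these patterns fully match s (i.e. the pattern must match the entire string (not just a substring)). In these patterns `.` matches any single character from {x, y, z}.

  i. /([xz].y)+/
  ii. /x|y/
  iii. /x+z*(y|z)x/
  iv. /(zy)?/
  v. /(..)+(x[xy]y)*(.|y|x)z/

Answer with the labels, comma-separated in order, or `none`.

i → match
ii → no match
iii → no match — must end with 'x'
iv → no match
v → no match — must end with 'z'

i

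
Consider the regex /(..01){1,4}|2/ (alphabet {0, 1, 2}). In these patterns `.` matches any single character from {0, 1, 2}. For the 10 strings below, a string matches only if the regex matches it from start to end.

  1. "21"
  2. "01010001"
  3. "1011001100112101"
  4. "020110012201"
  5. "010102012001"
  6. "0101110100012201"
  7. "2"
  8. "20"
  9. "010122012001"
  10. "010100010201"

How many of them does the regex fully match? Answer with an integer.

1 → no match
2 → match
3 → no match
4 → match
5 → match
6 → match
7 → match
8 → no match
9 → match
10 → match
Total matched: 7

7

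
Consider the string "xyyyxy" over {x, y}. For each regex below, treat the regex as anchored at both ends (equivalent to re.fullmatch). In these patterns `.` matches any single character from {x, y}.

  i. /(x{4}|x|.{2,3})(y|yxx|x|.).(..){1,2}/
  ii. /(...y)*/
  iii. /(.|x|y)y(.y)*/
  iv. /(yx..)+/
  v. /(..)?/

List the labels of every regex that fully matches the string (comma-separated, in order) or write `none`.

i, iii

i → match
ii → no match
iii → match
iv → no match — must start with "yx"
v → no match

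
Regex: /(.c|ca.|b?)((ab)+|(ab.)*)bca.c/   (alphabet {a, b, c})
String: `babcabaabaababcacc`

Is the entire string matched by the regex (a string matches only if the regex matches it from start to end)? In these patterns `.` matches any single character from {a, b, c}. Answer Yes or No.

Yes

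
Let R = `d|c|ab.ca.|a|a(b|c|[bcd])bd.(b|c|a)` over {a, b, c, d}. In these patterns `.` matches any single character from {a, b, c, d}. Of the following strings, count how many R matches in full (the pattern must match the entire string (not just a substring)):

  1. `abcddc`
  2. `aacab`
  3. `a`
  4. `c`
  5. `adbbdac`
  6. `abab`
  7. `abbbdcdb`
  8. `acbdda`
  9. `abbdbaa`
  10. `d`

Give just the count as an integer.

1 → no match
2 → no match
3 → match
4 → match
5 → no match
6 → no match
7 → no match
8 → match
9 → no match
10 → match
Total matched: 4

4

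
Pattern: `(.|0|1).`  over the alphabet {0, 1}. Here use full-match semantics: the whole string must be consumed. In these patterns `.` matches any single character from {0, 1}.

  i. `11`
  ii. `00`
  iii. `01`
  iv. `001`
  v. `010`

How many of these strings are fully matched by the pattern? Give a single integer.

i → match
ii → match
iii → match
iv → no match
v → no match
Total matched: 3

3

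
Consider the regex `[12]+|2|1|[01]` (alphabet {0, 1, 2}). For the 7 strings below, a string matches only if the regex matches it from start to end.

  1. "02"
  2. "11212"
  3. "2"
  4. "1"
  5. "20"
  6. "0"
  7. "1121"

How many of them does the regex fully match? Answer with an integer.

1. "02" → no match
2. "11212" → match
3. "2" → match
4. "1" → match
5. "20" → no match
6. "0" → match
7. "1121" → match
Total matched: 5

5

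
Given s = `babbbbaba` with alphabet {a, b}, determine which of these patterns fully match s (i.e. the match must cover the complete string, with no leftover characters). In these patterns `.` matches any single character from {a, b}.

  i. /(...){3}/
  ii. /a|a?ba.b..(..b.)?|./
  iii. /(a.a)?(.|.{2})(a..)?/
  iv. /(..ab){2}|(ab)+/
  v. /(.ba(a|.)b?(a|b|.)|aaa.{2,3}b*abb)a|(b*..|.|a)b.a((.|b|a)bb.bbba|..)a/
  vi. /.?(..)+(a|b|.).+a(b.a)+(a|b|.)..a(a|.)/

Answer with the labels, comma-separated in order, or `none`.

i

i → match
ii → no match
iii → no match
iv → no match — must end with `ab`
v → no match
vi → no match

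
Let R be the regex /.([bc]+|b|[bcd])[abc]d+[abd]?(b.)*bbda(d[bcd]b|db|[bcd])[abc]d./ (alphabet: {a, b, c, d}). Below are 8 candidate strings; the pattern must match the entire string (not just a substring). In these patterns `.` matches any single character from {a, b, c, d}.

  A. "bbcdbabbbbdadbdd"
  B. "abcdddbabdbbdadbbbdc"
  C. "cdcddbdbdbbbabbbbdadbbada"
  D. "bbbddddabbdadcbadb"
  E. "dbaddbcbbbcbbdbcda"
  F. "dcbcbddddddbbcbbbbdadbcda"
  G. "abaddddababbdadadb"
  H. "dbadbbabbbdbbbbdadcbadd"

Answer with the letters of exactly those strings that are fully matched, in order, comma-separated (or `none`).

A → match
B → match
C → match
D → match
E → no match
F → match
G → match
H → match

A, B, C, D, F, G, H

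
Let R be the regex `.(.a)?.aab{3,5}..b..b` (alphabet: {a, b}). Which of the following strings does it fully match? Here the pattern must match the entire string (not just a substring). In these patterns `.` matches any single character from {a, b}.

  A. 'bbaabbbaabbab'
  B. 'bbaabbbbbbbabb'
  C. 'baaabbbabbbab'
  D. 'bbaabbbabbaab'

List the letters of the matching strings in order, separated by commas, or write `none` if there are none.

A → match
B → match
C → match
D → match

A, B, C, D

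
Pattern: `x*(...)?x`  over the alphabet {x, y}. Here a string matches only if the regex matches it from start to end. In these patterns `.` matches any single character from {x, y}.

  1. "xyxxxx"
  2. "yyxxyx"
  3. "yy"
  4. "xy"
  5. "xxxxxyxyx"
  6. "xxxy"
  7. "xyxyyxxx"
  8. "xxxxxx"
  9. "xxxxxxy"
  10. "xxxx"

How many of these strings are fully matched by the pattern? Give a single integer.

3

1 → no match
2 → no match
3 → no match — must end with "x"
4 → no match — must end with "x"
5 → match
6 → no match — must end with "x"
7 → no match
8 → match
9 → no match — must end with "x"
10 → match
Total matched: 3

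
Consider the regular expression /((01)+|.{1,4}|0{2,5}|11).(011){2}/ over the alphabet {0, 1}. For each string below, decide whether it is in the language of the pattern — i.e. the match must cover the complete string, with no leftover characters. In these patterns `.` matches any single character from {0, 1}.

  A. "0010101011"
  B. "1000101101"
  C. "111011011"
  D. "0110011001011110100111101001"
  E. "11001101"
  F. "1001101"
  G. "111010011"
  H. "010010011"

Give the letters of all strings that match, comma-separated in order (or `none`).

A → no match
B → no match — must end with "011"
C → match
D → no match — must end with "011"
E → no match — must end with "011"
F → no match — must end with "011"
G → no match
H → no match

C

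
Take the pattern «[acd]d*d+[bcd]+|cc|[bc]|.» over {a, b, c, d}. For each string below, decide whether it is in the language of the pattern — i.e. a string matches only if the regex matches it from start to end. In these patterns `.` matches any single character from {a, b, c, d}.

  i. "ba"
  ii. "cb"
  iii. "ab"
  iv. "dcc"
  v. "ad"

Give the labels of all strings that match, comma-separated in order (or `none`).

none

i → no match
ii → no match
iii → no match
iv → no match
v → no match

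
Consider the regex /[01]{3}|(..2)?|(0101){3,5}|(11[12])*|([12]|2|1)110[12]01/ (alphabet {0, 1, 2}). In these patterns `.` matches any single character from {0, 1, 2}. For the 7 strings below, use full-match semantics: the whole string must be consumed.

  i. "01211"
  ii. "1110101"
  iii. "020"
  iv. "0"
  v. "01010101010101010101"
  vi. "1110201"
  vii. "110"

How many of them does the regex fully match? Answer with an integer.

i → no match
ii → match
iii → no match
iv → no match
v → match
vi → match
vii → match
Total matched: 4

4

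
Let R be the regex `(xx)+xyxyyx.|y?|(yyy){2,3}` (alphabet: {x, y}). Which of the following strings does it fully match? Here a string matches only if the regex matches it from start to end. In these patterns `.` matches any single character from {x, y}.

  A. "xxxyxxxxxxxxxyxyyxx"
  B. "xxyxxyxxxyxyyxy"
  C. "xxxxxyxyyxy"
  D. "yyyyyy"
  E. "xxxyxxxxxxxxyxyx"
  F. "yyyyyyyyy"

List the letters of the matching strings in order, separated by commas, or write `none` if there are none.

C, D, F

A → no match
B → no match
C → match
D → match
E → no match
F → match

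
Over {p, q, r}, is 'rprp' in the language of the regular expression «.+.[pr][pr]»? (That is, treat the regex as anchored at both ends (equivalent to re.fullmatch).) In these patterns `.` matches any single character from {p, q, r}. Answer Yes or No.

Yes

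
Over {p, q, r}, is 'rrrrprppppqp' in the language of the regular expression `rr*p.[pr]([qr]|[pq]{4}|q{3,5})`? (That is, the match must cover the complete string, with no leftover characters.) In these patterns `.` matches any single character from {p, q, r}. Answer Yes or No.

No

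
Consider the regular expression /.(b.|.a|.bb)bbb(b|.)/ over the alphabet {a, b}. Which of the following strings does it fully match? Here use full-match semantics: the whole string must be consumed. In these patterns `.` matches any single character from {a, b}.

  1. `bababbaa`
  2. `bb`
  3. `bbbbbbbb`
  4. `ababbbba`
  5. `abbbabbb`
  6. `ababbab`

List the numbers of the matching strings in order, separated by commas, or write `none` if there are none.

3

1 → no match
2 → no match
3 → match
4 → no match
5 → no match
6 → no match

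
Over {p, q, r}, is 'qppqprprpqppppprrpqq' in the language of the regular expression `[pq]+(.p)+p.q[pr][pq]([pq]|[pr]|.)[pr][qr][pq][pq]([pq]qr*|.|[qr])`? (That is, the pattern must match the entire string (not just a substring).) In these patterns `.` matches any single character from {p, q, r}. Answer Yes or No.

No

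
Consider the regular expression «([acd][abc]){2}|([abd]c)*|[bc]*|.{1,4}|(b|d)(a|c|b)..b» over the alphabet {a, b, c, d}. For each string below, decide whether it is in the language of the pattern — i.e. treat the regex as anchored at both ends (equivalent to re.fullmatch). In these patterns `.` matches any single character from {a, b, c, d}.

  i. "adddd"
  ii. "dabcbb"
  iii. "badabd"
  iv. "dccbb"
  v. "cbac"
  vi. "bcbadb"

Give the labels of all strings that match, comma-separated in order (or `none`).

iv, v

i. "adddd" → no match
ii. "dabcbb" → no match
iii. "badabd" → no match
iv. "dccbb" → match
v. "cbac" → match
vi. "bcbadb" → no match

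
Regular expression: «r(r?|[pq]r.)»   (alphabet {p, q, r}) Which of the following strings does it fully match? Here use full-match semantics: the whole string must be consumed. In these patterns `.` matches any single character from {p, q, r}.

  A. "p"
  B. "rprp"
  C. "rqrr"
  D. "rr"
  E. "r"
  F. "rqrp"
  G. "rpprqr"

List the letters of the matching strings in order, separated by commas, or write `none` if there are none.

A → no match — must start with "r"
B → match
C → match
D → match
E → match
F → match
G → no match

B, C, D, E, F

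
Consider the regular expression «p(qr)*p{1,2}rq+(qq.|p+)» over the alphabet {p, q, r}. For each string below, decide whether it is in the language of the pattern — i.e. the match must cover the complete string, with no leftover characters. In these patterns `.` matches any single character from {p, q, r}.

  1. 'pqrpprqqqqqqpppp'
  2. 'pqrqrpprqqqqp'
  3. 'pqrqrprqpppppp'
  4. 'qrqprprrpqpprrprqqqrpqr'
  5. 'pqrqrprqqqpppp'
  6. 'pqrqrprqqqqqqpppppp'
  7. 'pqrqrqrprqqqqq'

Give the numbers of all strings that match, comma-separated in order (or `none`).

1, 2, 3, 5, 6, 7

1 → match
2 → match
3 → match
4 → no match — must start with 'p'
5 → match
6 → match
7 → match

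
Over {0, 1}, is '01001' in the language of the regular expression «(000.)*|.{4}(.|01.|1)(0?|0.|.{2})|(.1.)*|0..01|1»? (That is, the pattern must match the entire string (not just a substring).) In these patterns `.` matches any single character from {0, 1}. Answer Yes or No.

Yes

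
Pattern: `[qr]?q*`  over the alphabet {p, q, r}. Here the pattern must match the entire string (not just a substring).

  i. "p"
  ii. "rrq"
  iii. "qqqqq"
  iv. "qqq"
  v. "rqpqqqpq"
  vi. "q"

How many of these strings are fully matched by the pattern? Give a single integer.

i. "p" → no match
ii. "rrq" → no match
iii. "qqqqq" → match
iv. "qqq" → match
v. "rqpqqqpq" → no match
vi. "q" → match
Total matched: 3

3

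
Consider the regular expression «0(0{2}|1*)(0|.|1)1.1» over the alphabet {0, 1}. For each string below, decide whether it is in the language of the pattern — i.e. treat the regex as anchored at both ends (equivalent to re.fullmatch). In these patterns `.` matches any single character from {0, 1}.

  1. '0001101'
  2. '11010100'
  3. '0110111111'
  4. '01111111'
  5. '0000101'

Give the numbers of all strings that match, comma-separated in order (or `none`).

1, 4, 5

1. '0001101' → match
2. '11010100' → no match — must start with '0'
3. '0110111111' → no match
4. '01111111' → match
5. '0000101' → match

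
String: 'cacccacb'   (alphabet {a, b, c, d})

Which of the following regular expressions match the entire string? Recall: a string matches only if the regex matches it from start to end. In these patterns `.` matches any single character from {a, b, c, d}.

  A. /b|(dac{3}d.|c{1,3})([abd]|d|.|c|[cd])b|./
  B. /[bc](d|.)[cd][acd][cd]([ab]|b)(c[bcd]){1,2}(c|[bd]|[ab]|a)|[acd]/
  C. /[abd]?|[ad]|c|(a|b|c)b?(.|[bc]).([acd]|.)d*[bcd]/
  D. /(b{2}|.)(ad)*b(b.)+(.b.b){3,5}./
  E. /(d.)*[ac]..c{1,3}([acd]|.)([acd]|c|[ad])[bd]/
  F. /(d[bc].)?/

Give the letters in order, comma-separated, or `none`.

A → no match
B → no match
C → no match
D → no match
E → match
F → no match

E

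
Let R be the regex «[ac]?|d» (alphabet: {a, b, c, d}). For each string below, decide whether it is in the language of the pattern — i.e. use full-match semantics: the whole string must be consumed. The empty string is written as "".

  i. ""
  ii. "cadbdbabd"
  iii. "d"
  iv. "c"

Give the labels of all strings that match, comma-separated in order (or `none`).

i, iii, iv

i → match
ii → no match
iii → match
iv → match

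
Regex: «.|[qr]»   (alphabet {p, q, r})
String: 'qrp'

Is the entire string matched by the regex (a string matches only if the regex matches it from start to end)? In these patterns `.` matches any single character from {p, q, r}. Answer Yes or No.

No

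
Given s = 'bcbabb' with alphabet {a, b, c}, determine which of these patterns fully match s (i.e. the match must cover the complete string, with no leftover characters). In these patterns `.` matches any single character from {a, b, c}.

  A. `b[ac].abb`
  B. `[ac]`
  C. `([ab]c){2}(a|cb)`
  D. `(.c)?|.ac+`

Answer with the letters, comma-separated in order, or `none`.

A

A → match
B → no match
C → no match
D → no match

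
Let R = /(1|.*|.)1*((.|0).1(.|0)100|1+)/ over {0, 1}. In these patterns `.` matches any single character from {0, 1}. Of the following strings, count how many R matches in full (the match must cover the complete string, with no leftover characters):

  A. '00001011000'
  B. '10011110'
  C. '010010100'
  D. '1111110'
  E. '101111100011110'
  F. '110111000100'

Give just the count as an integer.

A. '00001011000' → no match
B. '10011110' → no match
C. '010010100' → match
D. '1111110' → no match
E → no match
F. '110111000100' → no match
Total matched: 1

1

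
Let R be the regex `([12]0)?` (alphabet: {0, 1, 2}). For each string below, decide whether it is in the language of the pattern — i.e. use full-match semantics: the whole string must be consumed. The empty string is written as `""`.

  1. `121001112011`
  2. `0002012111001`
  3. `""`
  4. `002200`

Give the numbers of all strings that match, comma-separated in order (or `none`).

1 → no match
2 → no match
3 → match
4 → no match

3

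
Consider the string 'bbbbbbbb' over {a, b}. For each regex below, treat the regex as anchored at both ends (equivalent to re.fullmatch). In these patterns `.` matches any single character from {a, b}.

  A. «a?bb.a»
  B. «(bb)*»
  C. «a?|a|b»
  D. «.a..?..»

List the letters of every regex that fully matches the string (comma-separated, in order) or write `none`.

B

A → no match — must end with 'a'
B → match
C → no match
D → no match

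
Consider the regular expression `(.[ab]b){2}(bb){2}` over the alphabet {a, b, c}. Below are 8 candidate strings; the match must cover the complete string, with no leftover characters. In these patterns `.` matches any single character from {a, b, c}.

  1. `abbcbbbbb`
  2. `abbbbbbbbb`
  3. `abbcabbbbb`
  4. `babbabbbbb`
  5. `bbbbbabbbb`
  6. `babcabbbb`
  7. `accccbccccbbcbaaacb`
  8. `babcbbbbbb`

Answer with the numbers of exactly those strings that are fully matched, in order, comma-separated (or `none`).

2, 3, 4, 8

1 → no match
2 → match
3 → match
4 → match
5 → no match
6 → no match
7 → no match — must end with `bb`
8 → match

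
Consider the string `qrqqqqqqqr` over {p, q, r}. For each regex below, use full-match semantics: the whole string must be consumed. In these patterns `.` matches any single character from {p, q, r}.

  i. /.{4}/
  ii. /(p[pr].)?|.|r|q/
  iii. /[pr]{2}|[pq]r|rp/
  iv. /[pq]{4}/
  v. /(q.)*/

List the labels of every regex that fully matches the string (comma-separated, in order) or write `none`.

i → no match
ii → no match
iii → no match
iv → no match
v → match

v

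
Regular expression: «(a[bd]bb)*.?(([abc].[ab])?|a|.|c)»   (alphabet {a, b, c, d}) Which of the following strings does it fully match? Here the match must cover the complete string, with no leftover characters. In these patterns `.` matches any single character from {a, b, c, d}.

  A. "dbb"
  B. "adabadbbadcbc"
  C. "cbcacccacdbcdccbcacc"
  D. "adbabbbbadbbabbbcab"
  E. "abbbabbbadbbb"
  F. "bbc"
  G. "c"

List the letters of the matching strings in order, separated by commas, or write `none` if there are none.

E, G

A. "dbb" → no match
B → no match
C → no match
D → no match
E → match
F. "bbc" → no match
G. "c" → match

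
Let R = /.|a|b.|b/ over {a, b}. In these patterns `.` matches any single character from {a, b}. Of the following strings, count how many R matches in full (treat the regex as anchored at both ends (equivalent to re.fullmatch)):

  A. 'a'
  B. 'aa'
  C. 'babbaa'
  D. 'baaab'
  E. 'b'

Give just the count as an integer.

A. 'a' → match
B. 'aa' → no match
C. 'babbaa' → no match
D. 'baaab' → no match
E. 'b' → match
Total matched: 2

2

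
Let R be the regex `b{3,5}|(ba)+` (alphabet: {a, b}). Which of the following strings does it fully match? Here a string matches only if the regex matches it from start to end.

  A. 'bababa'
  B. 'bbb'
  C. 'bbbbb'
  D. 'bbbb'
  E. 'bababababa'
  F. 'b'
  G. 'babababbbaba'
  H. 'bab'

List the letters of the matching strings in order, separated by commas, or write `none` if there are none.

A → match
B → match
C → match
D → match
E → match
F → no match
G → no match
H → no match

A, B, C, D, E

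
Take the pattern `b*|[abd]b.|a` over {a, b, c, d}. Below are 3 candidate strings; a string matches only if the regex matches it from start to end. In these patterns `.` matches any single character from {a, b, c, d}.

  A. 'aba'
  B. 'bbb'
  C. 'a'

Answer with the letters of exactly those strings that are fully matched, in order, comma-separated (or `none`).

A → match
B → match
C → match

A, B, C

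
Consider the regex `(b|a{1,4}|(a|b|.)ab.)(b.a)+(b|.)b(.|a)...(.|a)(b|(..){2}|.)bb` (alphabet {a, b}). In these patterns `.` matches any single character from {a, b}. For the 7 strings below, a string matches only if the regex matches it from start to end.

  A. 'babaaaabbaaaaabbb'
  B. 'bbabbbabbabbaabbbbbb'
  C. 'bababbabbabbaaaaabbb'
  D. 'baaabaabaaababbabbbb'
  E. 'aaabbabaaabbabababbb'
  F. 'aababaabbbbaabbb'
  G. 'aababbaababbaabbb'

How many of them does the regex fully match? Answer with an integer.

A → no match
B → no match
C → match
D → no match
E → no match
F → no match
G → match
Total matched: 2

2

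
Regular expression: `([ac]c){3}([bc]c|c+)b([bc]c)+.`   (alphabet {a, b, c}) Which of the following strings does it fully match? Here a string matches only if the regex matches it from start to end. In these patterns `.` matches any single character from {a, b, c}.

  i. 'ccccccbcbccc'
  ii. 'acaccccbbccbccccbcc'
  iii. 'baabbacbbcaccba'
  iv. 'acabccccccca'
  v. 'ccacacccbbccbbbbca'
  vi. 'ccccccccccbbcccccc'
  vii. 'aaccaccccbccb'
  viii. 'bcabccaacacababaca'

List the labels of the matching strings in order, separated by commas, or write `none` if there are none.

i, vi

i → match
ii → no match
iii → no match
iv → no match
v → no match
vi → match
vii → no match
viii → no match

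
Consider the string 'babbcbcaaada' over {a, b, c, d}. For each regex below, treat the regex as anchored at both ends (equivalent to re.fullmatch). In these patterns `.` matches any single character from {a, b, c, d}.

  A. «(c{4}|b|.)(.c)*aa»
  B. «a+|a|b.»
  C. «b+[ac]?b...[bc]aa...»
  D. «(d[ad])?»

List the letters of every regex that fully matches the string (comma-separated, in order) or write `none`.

A → no match — must end with 'aa'
B → no match
C → match
D → no match

C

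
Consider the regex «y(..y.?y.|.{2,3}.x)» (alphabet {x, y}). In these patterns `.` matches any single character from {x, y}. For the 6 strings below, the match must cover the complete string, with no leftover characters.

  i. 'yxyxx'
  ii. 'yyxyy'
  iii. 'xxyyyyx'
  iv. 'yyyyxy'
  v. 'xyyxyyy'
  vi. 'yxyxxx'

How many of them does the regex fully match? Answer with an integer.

2

i. 'yxyxx' → match
ii. 'yyxyy' → no match
iii. 'xxyyyyx' → no match — must start with 'y'
iv. 'yyyyxy' → no match
v. 'xyyxyyy' → no match — must start with 'y'
vi. 'yxyxxx' → match
Total matched: 2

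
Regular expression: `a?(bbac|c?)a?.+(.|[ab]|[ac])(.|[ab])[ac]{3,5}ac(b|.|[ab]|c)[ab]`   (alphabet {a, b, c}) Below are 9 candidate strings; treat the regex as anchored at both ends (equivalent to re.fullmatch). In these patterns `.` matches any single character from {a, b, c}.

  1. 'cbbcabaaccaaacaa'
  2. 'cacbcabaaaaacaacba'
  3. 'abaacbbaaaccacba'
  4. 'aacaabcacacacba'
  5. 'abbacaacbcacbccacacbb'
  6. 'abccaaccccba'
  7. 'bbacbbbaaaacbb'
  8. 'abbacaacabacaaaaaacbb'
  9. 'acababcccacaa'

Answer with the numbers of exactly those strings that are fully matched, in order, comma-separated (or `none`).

1, 2, 3, 4, 5, 7, 8, 9

1 → match
2 → match
3 → match
4 → match
5 → match
6. 'abccaaccccba' → no match
7 → match
8 → match
9 → match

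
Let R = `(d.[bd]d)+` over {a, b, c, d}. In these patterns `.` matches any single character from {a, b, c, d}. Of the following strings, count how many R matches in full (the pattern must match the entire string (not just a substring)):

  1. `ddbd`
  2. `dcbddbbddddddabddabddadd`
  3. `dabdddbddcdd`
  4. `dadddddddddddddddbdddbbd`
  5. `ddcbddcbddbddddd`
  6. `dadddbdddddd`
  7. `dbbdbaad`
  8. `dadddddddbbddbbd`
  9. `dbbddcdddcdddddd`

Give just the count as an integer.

7

1. `ddbd` → match
2 → match
3. `dabdddbddcdd` → match
4 → match
5 → no match
6. `dadddbdddddd` → match
7. `dbbdbaad` → no match
8 → match
9 → match
Total matched: 7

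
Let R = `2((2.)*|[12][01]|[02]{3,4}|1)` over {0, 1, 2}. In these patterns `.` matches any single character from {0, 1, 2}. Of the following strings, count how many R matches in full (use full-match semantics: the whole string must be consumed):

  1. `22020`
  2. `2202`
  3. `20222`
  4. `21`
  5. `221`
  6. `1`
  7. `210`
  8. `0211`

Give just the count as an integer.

1 → match
2 → match
3 → match
4 → match
5 → match
6 → no match — must start with `2`
7 → match
8 → no match — must start with `2`
Total matched: 6

6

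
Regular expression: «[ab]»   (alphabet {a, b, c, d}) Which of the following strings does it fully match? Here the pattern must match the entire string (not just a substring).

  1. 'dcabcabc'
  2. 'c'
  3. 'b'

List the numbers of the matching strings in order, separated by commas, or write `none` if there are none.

1 → no match
2 → no match
3 → match

3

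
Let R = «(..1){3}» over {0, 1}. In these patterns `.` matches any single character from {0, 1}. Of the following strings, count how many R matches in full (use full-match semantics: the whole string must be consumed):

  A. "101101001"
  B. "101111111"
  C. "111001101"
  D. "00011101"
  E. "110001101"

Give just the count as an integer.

3

A → match
B → match
C → match
D → no match
E → no match
Total matched: 3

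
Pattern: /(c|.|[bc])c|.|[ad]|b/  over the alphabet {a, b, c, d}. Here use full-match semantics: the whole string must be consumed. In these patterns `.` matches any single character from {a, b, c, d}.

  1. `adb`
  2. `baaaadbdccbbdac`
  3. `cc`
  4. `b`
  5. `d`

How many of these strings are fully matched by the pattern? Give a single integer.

1 → no match
2 → no match
3 → match
4 → match
5 → match
Total matched: 3

3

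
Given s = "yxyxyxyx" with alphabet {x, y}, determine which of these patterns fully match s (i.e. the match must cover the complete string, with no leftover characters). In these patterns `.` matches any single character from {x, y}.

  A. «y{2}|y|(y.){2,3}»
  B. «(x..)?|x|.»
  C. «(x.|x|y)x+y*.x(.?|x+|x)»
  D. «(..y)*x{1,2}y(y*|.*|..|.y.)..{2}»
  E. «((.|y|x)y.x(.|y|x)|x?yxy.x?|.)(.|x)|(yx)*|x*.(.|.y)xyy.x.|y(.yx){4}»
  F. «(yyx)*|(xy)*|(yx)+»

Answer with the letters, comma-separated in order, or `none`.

A → no match
B → no match
C → no match
D → match
E → match
F → match

D, E, F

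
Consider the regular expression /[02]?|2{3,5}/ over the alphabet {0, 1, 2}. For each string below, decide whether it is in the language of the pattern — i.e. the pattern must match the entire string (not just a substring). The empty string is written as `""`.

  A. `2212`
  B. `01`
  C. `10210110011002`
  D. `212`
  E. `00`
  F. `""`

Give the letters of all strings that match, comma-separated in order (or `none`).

F

A → no match
B → no match
C → no match
D → no match
E → no match
F → match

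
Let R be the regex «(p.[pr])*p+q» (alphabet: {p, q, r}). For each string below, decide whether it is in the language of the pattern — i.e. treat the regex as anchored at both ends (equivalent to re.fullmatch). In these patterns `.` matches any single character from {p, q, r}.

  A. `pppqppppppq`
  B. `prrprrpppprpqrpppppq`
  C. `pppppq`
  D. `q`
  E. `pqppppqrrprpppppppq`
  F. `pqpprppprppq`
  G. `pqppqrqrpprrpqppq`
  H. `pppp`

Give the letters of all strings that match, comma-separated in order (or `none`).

C, F

A → no match
B → no match
C → match
D → no match — must end with `pq`
E → no match
F → match
G → no match
H → no match — must end with `pq`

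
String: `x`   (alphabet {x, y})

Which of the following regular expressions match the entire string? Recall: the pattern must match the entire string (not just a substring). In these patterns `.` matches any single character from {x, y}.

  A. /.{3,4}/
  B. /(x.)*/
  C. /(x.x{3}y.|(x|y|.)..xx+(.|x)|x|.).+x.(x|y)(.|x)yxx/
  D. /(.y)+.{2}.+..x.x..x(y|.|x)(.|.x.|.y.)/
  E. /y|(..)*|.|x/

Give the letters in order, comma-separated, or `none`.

A → no match
B → no match
C → no match — must end with `yxx`
D → no match
E → match

E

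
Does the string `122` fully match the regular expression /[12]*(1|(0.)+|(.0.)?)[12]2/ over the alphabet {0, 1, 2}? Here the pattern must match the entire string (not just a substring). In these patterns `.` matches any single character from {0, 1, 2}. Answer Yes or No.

Yes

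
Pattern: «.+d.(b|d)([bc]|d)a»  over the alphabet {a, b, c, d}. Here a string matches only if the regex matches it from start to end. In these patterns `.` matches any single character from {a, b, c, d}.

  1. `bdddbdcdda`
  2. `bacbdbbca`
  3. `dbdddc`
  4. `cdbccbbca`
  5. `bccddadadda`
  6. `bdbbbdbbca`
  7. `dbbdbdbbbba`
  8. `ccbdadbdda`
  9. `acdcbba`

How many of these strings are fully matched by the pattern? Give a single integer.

6

1 → match
2 → match
3 → no match — must end with `a`
4 → no match
5 → match
6 → match
7 → no match
8 → match
9 → match
Total matched: 6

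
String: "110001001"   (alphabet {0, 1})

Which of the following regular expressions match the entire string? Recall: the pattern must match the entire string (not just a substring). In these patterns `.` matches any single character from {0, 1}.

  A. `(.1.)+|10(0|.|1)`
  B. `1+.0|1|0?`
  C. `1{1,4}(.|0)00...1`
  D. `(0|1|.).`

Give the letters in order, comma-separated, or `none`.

C

A → no match
B → no match
C → match
D → no match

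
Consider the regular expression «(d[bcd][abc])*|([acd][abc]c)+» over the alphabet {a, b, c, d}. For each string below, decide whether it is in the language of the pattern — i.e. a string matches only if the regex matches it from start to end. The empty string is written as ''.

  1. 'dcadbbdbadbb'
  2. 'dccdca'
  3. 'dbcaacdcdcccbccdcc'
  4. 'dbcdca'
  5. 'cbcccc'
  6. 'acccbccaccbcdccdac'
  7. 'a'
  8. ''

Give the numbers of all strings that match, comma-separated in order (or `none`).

1, 2, 4, 5, 6, 8

1 → match
2 → match
3 → no match
4 → match
5 → match
6 → match
7 → no match
8 → match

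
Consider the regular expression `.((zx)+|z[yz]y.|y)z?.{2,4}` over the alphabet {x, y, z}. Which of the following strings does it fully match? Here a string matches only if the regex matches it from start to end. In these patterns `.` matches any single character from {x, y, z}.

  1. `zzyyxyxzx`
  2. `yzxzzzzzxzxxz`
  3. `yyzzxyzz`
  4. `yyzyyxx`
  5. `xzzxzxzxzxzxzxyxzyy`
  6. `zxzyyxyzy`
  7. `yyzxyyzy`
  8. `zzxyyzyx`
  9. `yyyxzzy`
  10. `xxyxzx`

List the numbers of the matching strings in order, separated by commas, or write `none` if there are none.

1, 4

1 → match
2 → no match
3 → no match
4 → match
5 → no match
6 → no match
7 → no match
8 → no match
9 → no match
10 → no match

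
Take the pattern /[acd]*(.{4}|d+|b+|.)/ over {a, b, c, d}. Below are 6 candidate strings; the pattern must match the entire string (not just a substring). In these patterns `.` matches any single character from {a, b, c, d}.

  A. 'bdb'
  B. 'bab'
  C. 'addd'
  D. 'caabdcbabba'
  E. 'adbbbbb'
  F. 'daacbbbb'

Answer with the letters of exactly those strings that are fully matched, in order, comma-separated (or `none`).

C, E, F

A → no match
B → no match
C → match
D → no match
E → match
F → match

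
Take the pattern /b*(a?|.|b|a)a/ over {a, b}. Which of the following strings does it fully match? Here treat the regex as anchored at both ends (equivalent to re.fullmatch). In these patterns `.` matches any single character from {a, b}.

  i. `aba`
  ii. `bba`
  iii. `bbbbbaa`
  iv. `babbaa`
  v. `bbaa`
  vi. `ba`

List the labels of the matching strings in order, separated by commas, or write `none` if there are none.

i. `aba` → no match
ii. `bba` → match
iii. `bbbbbaa` → match
iv. `babbaa` → no match
v. `bbaa` → match
vi. `ba` → match

ii, iii, v, vi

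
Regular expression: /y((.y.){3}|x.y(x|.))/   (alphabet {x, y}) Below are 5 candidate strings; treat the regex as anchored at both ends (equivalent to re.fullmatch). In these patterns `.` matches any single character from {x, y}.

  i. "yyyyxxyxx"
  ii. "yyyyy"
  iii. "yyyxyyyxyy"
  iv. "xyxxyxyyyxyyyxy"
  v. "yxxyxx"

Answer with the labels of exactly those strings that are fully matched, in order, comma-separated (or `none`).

i → no match
ii → no match
iii → match
iv → no match — must start with "y"
v → no match

iii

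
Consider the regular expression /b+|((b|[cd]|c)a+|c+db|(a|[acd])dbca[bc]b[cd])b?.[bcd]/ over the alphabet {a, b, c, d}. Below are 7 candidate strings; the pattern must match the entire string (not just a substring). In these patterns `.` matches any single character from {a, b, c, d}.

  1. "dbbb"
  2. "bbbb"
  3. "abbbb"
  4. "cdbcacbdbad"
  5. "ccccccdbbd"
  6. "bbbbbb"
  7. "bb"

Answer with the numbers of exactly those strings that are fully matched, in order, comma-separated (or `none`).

1 → no match
2 → match
3 → no match
4 → match
5 → match
6 → match
7 → match

2, 4, 5, 6, 7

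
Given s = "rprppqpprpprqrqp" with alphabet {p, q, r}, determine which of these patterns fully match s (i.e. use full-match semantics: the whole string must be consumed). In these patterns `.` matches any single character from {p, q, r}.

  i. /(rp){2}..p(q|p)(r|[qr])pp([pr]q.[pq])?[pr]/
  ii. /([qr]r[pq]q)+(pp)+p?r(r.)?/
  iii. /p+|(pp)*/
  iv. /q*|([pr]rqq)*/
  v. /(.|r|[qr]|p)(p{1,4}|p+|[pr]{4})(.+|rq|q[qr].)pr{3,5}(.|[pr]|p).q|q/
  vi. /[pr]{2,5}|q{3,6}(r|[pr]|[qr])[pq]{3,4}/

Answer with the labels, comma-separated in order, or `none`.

i → match
ii → no match
iii → no match
iv → no match
v → no match — must end with "q"
vi → no match

i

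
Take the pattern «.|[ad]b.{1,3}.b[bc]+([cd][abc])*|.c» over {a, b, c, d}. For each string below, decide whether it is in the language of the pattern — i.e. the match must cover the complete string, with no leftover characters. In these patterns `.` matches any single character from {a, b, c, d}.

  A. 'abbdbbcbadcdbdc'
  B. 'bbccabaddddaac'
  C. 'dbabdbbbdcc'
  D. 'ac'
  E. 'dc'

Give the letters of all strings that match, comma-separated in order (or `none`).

D, E

A → no match
B → no match
C → no match
D → match
E → match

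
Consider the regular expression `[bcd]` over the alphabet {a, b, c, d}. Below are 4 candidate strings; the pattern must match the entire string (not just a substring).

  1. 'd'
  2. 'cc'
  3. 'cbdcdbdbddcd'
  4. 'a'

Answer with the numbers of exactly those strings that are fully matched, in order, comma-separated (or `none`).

1

1 → match
2 → no match
3 → no match
4 → no match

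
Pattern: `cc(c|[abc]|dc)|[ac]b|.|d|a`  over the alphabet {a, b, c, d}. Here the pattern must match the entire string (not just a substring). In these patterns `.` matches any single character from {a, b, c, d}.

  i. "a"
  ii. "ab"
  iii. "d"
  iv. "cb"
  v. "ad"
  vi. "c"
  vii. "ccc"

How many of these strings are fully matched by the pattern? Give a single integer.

i → match
ii → match
iii → match
iv → match
v → no match
vi → match
vii → match
Total matched: 6

6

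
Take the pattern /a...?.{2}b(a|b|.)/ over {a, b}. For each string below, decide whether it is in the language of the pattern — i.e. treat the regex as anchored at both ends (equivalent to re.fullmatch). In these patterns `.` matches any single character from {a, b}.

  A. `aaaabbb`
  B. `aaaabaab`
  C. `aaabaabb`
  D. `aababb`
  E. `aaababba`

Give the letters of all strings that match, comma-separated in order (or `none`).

A, C, E

A → match
B → no match
C → match
D → no match
E → match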